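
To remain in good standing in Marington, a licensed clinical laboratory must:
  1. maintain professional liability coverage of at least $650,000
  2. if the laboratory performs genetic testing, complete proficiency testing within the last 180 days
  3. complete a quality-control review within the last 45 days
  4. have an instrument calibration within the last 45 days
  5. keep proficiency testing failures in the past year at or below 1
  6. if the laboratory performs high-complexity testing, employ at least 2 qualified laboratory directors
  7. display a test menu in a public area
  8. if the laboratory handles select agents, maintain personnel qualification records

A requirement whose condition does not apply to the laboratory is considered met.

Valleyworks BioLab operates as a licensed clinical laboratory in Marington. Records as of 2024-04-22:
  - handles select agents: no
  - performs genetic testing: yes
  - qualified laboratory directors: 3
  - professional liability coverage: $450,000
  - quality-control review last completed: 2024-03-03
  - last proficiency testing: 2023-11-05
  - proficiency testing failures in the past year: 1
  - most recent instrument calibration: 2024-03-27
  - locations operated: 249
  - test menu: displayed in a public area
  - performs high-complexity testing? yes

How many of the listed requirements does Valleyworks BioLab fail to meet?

1. professional liability coverage $450,000 < $650,000 → not met
2. condition 'performs genetic testing' holds; proficiency testing 169 days ago vs limit 180 → met
3. quality-control review 50 days ago vs limit 45 → not met
4. instrument calibration 26 days ago vs limit 45 → met
5. proficiency testing failures in the past year 1 ≤ 1 → met
6. condition 'performs high-complexity testing' holds; qualified laboratory directors 3 ≥ 2 → met
7. test menu present → met
8. condition 'handles select agents' does not hold → requirement n/a → met
Not met: 2 of 8

2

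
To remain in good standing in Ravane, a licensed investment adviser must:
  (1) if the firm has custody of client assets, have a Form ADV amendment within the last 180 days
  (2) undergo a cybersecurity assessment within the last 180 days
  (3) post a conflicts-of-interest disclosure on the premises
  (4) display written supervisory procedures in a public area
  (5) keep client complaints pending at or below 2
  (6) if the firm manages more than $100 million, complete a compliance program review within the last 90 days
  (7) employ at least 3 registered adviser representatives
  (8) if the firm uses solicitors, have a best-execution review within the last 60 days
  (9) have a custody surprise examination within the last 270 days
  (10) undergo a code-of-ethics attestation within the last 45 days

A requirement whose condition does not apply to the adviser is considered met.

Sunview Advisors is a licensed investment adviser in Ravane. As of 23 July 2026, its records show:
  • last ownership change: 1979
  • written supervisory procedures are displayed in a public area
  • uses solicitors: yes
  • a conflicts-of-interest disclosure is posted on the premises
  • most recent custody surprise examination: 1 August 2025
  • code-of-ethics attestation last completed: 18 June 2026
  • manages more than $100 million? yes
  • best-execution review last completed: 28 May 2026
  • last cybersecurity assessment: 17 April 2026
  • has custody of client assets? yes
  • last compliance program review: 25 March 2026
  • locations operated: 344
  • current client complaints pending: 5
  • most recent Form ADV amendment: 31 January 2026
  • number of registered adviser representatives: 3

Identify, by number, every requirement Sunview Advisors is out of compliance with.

1. condition 'has custody of client assets' holds; Form ADV amendment 173 days ago vs limit 180 → met
2. cybersecurity assessment 97 days ago vs limit 180 → met
3. conflicts-of-interest disclosure present → met
4. written supervisory procedures present → met
5. client complaints pending 5 > 2 → not met
6. condition 'manages more than $100 million' holds; compliance program review 120 days ago vs limit 90 → not met
7. registered adviser representatives 3 ≥ 3 → met
8. condition 'uses solicitors' holds; best-execution review 56 days ago vs limit 60 → met
9. custody surprise examination 356 days ago vs limit 270 → not met
10. code-of-ethics attestation 35 days ago vs limit 45 → met
Not met: 5, 6, 9

5, 6, 9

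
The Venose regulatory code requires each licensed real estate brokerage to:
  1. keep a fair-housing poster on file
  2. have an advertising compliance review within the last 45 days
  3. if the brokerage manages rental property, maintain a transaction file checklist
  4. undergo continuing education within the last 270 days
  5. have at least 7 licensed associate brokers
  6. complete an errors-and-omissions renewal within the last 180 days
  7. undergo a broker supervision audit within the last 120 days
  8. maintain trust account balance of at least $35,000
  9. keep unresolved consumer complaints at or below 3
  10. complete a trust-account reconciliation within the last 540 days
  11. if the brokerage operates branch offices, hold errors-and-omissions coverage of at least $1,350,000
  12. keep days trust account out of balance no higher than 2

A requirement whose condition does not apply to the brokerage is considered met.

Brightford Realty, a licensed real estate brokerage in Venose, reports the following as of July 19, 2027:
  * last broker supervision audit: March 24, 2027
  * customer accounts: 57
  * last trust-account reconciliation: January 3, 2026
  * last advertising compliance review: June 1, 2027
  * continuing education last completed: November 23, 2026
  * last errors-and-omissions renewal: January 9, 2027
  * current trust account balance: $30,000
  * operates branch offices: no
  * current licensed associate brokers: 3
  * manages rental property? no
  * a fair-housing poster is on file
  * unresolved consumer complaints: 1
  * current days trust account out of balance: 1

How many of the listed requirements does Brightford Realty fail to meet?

5

1. fair-housing poster present → met
2. advertising compliance review 48 days ago vs limit 45 → not met
3. condition 'manages rental property' does not hold → requirement n/a → met
4. continuing education 238 days ago vs limit 270 → met
5. licensed associate brokers 3 < 7 → not met
6. errors-and-omissions renewal 191 days ago vs limit 180 → not met
7. broker supervision audit 117 days ago vs limit 120 → met
8. trust account balance $30,000 < $35,000 → not met
9. unresolved consumer complaints 1 ≤ 3 → met
10. trust-account reconciliation 562 days ago vs limit 540 → not met
11. condition 'operates branch offices' does not hold → requirement n/a → met
12. days trust account out of balance 1 ≤ 2 → met
Not met: 5 of 12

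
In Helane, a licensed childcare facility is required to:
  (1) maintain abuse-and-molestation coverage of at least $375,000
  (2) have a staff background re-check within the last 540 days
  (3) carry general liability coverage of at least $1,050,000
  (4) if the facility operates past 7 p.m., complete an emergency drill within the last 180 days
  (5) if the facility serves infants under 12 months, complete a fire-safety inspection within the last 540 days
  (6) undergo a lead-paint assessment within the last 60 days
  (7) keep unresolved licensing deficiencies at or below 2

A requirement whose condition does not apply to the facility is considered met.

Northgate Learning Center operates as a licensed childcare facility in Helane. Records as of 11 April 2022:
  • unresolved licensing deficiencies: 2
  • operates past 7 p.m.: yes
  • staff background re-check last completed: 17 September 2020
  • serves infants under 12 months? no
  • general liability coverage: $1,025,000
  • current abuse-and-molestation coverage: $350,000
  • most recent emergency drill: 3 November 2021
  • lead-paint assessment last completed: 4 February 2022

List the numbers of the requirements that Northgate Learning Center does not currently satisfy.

1, 2, 3, 6

1. abuse-and-molestation coverage $350,000 < $375,000 → not met
2. staff background re-check 571 days ago vs limit 540 → not met
3. general liability coverage $1,025,000 < $1,050,000 → not met
4. condition 'operates past 7 p.m.' holds; emergency drill 159 days ago vs limit 180 → met
5. condition 'serves infants under 12 months' does not hold → requirement n/a → met
6. lead-paint assessment 66 days ago vs limit 60 → not met
7. unresolved licensing deficiencies 2 ≤ 2 → met
Not met: 1, 2, 3, 6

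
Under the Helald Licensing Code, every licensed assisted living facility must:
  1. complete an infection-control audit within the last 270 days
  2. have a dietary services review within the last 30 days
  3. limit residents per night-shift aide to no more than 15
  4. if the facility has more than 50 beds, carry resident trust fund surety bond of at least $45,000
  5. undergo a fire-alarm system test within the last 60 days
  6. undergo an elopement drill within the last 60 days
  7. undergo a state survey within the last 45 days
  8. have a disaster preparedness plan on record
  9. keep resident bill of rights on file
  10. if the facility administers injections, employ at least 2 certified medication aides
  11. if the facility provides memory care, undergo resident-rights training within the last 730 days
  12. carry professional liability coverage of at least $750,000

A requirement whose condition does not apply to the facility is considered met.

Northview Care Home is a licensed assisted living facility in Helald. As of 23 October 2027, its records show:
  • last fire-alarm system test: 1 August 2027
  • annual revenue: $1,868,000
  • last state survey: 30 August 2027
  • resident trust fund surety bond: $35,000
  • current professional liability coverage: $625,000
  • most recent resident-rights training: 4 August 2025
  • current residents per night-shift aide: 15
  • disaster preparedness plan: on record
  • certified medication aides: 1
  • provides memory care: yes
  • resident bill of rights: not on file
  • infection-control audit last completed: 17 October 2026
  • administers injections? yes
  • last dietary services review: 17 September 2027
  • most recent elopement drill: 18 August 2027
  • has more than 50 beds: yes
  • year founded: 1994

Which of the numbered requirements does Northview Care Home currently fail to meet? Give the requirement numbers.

1. infection-control audit 371 days ago vs limit 270 → not met
2. dietary services review 36 days ago vs limit 30 → not met
3. residents per night-shift aide 15 ≤ 15 → met
4. condition 'has more than 50 beds' holds; resident trust fund surety bond $35,000 < $45,000 → not met
5. fire-alarm system test 83 days ago vs limit 60 → not met
6. elopement drill 66 days ago vs limit 60 → not met
7. state survey 54 days ago vs limit 45 → not met
8. disaster preparedness plan present → met
9. resident bill of rights absent → not met
10. condition 'administers injections' holds; certified medication aides 1 < 2 → not met
11. condition 'provides memory care' holds; resident-rights training 810 days ago vs limit 730 → not met
12. professional liability coverage $625,000 < $750,000 → not met
Not met: 1, 2, 4, 5, 6, 7, 9, 10, 11, 12

1, 2, 4, 5, 6, 7, 9, 10, 11, 12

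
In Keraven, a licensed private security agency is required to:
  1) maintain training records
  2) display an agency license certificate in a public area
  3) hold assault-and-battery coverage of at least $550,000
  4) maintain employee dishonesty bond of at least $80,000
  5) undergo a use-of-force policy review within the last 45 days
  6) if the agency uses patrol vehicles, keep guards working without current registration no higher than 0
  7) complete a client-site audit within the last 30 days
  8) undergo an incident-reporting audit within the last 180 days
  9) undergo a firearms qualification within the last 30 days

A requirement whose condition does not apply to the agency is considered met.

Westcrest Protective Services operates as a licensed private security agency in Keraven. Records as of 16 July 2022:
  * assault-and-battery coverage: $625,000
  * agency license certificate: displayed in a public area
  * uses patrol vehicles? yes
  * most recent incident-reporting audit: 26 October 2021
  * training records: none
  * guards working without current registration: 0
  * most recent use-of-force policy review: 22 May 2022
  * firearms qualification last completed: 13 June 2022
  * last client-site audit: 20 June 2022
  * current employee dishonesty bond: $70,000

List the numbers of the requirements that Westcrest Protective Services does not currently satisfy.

1. training records absent → not met
2. agency license certificate present → met
3. assault-and-battery coverage $625,000 ≥ $550,000 → met
4. employee dishonesty bond $70,000 < $80,000 → not met
5. use-of-force policy review 55 days ago vs limit 45 → not met
6. condition 'uses patrol vehicles' holds; guards working without current registration 0 ≤ 0 → met
7. client-site audit 26 days ago vs limit 30 → met
8. incident-reporting audit 263 days ago vs limit 180 → not met
9. firearms qualification 33 days ago vs limit 30 → not met
Not met: 1, 4, 5, 8, 9

1, 4, 5, 8, 9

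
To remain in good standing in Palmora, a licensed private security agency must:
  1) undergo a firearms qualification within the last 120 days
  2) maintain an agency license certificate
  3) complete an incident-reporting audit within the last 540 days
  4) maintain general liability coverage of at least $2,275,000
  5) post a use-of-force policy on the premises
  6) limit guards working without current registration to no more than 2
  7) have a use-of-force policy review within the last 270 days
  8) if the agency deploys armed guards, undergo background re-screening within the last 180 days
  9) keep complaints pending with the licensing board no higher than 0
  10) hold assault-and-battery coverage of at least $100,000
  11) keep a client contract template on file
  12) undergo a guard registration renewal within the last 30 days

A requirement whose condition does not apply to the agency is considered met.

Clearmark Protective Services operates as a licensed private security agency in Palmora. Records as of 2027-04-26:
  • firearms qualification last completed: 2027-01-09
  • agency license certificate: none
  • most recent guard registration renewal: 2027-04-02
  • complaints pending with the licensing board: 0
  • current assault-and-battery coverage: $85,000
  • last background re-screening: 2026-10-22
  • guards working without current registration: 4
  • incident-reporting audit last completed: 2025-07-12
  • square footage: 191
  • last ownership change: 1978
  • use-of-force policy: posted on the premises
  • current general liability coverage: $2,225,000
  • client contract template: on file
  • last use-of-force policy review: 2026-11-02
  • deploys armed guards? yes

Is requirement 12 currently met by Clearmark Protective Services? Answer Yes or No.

Yes

12. guard registration renewal 24 days ago vs limit 30 → met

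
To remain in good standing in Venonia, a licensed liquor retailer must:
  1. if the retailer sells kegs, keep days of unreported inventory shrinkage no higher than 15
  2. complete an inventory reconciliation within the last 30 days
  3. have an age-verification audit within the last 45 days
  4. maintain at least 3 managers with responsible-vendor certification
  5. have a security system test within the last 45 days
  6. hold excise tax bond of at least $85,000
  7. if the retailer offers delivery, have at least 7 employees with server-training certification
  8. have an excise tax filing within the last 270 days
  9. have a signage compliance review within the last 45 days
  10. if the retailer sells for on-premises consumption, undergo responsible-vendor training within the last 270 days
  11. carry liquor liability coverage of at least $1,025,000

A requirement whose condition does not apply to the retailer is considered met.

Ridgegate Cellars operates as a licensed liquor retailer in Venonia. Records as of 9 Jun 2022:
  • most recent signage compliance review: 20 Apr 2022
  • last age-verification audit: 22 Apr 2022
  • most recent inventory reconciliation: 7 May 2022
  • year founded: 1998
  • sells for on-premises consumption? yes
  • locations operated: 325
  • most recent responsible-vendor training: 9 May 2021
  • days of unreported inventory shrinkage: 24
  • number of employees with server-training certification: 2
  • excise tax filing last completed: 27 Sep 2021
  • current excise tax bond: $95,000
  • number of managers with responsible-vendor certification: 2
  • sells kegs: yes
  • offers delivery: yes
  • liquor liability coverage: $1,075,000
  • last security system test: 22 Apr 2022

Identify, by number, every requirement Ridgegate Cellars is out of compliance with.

1, 2, 3, 4, 5, 7, 9, 10

1. condition 'sells kegs' holds; days of unreported inventory shrinkage 24 > 15 → not met
2. inventory reconciliation 33 days ago vs limit 30 → not met
3. age-verification audit 48 days ago vs limit 45 → not met
4. managers with responsible-vendor certification 2 < 3 → not met
5. security system test 48 days ago vs limit 45 → not met
6. excise tax bond $95,000 ≥ $85,000 → met
7. condition 'offers delivery' holds; employees with server-training certification 2 < 7 → not met
8. excise tax filing 255 days ago vs limit 270 → met
9. signage compliance review 50 days ago vs limit 45 → not met
10. condition 'sells for on-premises consumption' holds; responsible-vendor training 396 days ago vs limit 270 → not met
11. liquor liability coverage $1,075,000 ≥ $1,025,000 → met
Not met: 1, 2, 3, 4, 5, 7, 9, 10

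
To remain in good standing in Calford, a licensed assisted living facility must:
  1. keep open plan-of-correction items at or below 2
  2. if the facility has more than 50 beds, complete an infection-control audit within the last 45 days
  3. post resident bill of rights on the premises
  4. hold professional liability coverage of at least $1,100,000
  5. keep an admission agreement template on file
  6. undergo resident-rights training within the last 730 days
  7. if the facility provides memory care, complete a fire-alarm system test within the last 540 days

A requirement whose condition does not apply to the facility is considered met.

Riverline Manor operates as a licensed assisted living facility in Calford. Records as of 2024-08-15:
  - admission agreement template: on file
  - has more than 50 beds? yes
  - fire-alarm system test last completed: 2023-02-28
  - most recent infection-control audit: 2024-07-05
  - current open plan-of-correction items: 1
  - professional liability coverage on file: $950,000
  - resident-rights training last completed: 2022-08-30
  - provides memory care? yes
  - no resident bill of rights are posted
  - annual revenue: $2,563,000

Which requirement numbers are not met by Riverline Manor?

1. open plan-of-correction items 1 ≤ 2 → met
2. condition 'has more than 50 beds' holds; infection-control audit 41 days ago vs limit 45 → met
3. resident bill of rights absent → not met
4. professional liability coverage $950,000 < $1,100,000 → not met
5. admission agreement template present → met
6. resident-rights training 716 days ago vs limit 730 → met
7. condition 'provides memory care' holds; fire-alarm system test 534 days ago vs limit 540 → met
Not met: 3, 4

3, 4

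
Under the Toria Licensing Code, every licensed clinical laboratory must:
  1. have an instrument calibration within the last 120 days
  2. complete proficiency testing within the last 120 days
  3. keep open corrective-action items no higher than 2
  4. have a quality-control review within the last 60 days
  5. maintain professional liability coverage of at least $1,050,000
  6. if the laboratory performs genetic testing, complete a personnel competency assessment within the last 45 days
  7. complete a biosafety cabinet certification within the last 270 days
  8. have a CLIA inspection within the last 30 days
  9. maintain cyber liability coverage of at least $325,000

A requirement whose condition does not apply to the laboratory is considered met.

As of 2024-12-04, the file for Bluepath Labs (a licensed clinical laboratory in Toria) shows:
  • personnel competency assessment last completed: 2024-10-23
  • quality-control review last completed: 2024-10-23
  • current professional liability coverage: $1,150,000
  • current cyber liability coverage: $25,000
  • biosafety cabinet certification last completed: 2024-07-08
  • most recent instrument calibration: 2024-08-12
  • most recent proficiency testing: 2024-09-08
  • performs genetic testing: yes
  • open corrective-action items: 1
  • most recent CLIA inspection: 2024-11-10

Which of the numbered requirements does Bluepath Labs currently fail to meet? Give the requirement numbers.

1. instrument calibration 114 days ago vs limit 120 → met
2. proficiency testing 87 days ago vs limit 120 → met
3. open corrective-action items 1 ≤ 2 → met
4. quality-control review 42 days ago vs limit 60 → met
5. professional liability coverage $1,150,000 ≥ $1,050,000 → met
6. condition 'performs genetic testing' holds; personnel competency assessment 42 days ago vs limit 45 → met
7. biosafety cabinet certification 149 days ago vs limit 270 → met
8. CLIA inspection 24 days ago vs limit 30 → met
9. cyber liability coverage $25,000 < $325,000 → not met
Not met: 9

9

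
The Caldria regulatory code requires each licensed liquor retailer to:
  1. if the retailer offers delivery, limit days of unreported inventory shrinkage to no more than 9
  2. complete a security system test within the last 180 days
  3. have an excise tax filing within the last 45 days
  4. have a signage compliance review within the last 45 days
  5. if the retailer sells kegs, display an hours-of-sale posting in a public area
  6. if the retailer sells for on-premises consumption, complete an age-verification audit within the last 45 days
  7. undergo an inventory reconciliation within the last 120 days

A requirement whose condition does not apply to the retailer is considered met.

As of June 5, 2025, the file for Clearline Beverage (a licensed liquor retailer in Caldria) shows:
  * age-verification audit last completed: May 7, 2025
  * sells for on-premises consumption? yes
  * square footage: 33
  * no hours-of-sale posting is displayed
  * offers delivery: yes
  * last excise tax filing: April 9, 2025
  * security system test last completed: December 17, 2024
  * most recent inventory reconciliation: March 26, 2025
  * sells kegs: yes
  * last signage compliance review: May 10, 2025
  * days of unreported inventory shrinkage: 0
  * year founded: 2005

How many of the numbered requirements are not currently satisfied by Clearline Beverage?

2

1. condition 'offers delivery' holds; days of unreported inventory shrinkage 0 ≤ 9 → met
2. security system test 170 days ago vs limit 180 → met
3. excise tax filing 57 days ago vs limit 45 → not met
4. signage compliance review 26 days ago vs limit 45 → met
5. condition 'sells kegs' holds; hours-of-sale posting absent → not met
6. condition 'sells for on-premises consumption' holds; age-verification audit 29 days ago vs limit 45 → met
7. inventory reconciliation 71 days ago vs limit 120 → met
Not met: 2 of 7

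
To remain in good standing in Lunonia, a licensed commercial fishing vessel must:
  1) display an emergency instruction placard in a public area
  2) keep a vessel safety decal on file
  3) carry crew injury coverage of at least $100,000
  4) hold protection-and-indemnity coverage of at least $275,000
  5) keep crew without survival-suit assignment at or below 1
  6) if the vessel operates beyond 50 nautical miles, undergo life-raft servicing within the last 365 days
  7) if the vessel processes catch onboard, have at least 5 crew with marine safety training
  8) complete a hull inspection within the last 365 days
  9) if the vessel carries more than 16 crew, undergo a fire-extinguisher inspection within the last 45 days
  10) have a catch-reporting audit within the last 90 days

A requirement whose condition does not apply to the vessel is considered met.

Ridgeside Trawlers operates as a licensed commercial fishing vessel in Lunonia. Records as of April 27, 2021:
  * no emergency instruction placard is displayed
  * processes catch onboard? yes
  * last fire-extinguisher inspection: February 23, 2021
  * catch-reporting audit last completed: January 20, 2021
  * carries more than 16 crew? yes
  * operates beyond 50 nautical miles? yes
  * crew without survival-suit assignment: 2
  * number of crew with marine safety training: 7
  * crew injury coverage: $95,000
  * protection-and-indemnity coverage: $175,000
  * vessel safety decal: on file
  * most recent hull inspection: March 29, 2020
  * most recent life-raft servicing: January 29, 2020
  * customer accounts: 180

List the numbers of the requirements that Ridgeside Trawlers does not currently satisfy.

1, 3, 4, 5, 6, 8, 9, 10

1. emergency instruction placard absent → not met
2. vessel safety decal present → met
3. crew injury coverage $95,000 < $100,000 → not met
4. protection-and-indemnity coverage $175,000 < $275,000 → not met
5. crew without survival-suit assignment 2 > 1 → not met
6. condition 'operates beyond 50 nautical miles' holds; life-raft servicing 454 days ago vs limit 365 → not met
7. condition 'processes catch onboard' holds; crew with marine safety training 7 ≥ 5 → met
8. hull inspection 394 days ago vs limit 365 → not met
9. condition 'carries more than 16 crew' holds; fire-extinguisher inspection 63 days ago vs limit 45 → not met
10. catch-reporting audit 97 days ago vs limit 90 → not met
Not met: 1, 3, 4, 5, 6, 8, 9, 10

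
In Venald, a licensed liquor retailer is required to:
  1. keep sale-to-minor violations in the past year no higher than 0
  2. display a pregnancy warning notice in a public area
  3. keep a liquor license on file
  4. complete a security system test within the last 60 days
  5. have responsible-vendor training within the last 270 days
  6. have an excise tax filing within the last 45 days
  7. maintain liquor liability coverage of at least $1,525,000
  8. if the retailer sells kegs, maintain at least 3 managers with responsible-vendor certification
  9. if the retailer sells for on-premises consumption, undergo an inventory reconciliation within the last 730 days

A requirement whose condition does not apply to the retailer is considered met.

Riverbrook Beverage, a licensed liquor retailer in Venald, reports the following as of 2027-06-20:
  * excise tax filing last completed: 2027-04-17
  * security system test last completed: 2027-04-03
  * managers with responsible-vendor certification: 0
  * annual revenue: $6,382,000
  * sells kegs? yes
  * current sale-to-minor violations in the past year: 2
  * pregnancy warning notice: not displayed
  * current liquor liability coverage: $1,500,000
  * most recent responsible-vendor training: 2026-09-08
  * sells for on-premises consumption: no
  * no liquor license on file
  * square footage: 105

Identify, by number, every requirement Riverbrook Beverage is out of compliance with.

1. sale-to-minor violations in the past year 2 > 0 → not met
2. pregnancy warning notice absent → not met
3. liquor license absent → not met
4. security system test 78 days ago vs limit 60 → not met
5. responsible-vendor training 285 days ago vs limit 270 → not met
6. excise tax filing 64 days ago vs limit 45 → not met
7. liquor liability coverage $1,500,000 < $1,525,000 → not met
8. condition 'sells kegs' holds; managers with responsible-vendor certification 0 < 3 → not met
9. condition 'sells for on-premises consumption' does not hold → requirement n/a → met
Not met: 1, 2, 3, 4, 5, 6, 7, 8

1, 2, 3, 4, 5, 6, 7, 8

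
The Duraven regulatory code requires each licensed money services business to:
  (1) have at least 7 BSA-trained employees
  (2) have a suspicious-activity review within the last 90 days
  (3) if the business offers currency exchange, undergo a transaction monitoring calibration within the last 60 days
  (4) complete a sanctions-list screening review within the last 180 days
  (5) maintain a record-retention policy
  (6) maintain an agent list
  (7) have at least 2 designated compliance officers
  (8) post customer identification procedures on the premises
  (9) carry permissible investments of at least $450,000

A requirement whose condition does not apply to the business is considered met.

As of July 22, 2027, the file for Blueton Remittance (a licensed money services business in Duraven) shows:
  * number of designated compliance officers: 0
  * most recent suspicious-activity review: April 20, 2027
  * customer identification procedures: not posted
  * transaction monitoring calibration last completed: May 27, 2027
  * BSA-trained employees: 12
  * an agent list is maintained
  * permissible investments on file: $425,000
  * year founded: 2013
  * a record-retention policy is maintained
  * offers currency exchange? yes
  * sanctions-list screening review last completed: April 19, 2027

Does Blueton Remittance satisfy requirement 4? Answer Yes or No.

Yes

4. sanctions-list screening review 94 days ago vs limit 180 → met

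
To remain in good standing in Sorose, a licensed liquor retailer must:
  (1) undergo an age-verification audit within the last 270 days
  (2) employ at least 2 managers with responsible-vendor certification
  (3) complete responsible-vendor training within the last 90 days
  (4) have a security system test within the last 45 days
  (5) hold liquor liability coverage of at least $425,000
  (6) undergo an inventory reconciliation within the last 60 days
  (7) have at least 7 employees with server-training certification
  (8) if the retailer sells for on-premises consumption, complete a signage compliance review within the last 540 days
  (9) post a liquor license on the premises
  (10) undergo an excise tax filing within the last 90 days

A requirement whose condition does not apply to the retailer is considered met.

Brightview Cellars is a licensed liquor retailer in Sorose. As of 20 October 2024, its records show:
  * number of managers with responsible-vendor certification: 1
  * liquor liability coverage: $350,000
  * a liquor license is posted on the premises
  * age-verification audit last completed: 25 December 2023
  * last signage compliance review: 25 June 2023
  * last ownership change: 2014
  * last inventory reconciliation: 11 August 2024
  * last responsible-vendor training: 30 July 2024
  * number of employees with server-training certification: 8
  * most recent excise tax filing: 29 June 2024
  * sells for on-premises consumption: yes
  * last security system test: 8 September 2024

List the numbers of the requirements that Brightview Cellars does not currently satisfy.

1, 2, 5, 6, 10

1. age-verification audit 300 days ago vs limit 270 → not met
2. managers with responsible-vendor certification 1 < 2 → not met
3. responsible-vendor training 82 days ago vs limit 90 → met
4. security system test 42 days ago vs limit 45 → met
5. liquor liability coverage $350,000 < $425,000 → not met
6. inventory reconciliation 70 days ago vs limit 60 → not met
7. employees with server-training certification 8 ≥ 7 → met
8. condition 'sells for on-premises consumption' holds; signage compliance review 483 days ago vs limit 540 → met
9. liquor license present → met
10. excise tax filing 113 days ago vs limit 90 → not met
Not met: 1, 2, 5, 6, 10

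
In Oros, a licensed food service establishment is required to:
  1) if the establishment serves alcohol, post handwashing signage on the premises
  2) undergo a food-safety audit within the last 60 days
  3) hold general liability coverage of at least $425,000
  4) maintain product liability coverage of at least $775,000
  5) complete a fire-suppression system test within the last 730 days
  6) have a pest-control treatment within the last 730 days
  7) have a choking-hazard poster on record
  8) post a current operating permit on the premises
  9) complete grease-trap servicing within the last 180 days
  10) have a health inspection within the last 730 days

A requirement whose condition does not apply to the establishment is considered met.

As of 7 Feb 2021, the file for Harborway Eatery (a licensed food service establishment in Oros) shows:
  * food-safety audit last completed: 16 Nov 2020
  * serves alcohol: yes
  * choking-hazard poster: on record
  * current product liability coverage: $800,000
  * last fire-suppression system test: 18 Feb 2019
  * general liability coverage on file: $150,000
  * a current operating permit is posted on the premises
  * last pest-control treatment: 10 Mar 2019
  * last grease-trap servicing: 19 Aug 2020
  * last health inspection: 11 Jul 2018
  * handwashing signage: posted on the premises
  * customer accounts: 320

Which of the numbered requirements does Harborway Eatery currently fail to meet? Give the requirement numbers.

1. condition 'serves alcohol' holds; handwashing signage present → met
2. food-safety audit 83 days ago vs limit 60 → not met
3. general liability coverage $150,000 < $425,000 → not met
4. product liability coverage $800,000 ≥ $775,000 → met
5. fire-suppression system test 720 days ago vs limit 730 → met
6. pest-control treatment 700 days ago vs limit 730 → met
7. choking-hazard poster present → met
8. current operating permit present → met
9. grease-trap servicing 172 days ago vs limit 180 → met
10. health inspection 942 days ago vs limit 730 → not met
Not met: 2, 3, 10

2, 3, 10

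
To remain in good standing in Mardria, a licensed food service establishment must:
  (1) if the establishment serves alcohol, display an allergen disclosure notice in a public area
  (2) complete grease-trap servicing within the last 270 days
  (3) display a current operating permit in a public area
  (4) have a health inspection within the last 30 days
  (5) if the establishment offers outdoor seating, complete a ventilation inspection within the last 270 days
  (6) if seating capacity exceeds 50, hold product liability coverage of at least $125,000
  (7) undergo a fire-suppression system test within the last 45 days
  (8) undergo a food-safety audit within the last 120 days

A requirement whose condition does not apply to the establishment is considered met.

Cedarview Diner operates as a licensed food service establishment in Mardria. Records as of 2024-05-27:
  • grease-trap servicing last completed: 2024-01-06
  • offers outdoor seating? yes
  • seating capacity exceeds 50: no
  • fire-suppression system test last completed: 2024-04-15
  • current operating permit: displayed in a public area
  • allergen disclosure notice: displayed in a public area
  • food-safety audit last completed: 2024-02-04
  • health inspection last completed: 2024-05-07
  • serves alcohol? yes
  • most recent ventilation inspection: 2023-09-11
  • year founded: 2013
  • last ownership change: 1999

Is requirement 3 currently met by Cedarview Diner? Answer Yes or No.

Yes

3. current operating permit present → met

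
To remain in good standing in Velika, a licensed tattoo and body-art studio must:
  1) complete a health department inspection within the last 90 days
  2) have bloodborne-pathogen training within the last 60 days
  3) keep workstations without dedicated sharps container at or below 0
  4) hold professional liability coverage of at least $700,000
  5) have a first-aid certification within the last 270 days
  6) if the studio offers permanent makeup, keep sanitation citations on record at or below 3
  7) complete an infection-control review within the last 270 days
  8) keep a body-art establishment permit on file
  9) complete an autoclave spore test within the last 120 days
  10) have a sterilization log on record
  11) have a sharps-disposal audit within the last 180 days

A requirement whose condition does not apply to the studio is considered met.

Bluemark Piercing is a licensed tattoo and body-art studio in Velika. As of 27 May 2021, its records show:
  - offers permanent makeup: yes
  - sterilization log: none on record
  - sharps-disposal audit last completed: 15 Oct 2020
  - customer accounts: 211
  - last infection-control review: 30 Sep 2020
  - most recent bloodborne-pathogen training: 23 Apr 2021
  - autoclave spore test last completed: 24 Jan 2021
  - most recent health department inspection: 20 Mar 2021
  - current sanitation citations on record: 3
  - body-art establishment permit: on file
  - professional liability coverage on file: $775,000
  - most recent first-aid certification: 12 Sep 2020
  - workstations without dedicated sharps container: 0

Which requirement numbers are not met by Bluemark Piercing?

1. health department inspection 68 days ago vs limit 90 → met
2. bloodborne-pathogen training 34 days ago vs limit 60 → met
3. workstations without dedicated sharps container 0 ≤ 0 → met
4. professional liability coverage $775,000 ≥ $700,000 → met
5. first-aid certification 257 days ago vs limit 270 → met
6. condition 'offers permanent makeup' holds; sanitation citations on record 3 ≤ 3 → met
7. infection-control review 239 days ago vs limit 270 → met
8. body-art establishment permit present → met
9. autoclave spore test 123 days ago vs limit 120 → not met
10. sterilization log absent → not met
11. sharps-disposal audit 224 days ago vs limit 180 → not met
Not met: 9, 10, 11

9, 10, 11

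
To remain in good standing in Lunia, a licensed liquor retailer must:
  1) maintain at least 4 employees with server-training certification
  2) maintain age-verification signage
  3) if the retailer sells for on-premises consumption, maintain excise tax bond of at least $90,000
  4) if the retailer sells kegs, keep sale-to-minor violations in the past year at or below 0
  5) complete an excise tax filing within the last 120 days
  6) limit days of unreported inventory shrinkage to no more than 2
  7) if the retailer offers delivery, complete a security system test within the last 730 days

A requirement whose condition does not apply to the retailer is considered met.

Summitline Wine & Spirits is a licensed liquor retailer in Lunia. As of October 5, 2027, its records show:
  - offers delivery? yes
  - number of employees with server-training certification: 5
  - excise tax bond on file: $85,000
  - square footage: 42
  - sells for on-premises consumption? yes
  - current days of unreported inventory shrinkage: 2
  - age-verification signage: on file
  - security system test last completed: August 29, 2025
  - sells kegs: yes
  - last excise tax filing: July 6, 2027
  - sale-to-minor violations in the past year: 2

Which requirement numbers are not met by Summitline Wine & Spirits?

1. employees with server-training certification 5 ≥ 4 → met
2. age-verification signage present → met
3. condition 'sells for on-premises consumption' holds; excise tax bond $85,000 < $90,000 → not met
4. condition 'sells kegs' holds; sale-to-minor violations in the past year 2 > 0 → not met
5. excise tax filing 91 days ago vs limit 120 → met
6. days of unreported inventory shrinkage 2 ≤ 2 → met
7. condition 'offers delivery' holds; security system test 767 days ago vs limit 730 → not met
Not met: 3, 4, 7

3, 4, 7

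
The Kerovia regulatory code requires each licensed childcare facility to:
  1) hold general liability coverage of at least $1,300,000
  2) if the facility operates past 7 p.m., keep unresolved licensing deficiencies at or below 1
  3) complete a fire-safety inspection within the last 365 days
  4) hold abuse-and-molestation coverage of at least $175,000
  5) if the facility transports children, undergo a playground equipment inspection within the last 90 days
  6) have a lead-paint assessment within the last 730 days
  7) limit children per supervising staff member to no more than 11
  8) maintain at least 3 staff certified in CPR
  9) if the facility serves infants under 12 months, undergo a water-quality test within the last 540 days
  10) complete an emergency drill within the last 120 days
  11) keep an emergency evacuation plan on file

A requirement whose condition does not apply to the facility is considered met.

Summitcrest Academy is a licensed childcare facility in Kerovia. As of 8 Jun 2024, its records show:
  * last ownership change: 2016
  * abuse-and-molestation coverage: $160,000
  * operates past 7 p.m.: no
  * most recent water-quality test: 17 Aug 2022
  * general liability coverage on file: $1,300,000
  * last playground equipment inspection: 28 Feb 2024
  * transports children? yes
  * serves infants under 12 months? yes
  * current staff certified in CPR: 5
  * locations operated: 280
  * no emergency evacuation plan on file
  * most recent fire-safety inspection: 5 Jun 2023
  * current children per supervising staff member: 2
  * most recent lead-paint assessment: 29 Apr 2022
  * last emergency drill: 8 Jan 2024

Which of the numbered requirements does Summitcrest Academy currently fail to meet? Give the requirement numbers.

3, 4, 5, 6, 9, 10, 11

1. general liability coverage $1,300,000 ≥ $1,300,000 → met
2. condition 'operates past 7 p.m.' does not hold → requirement n/a → met
3. fire-safety inspection 369 days ago vs limit 365 → not met
4. abuse-and-molestation coverage $160,000 < $175,000 → not met
5. condition 'transports children' holds; playground equipment inspection 101 days ago vs limit 90 → not met
6. lead-paint assessment 771 days ago vs limit 730 → not met
7. children per supervising staff member 2 ≤ 11 → met
8. staff certified in CPR 5 ≥ 3 → met
9. condition 'serves infants under 12 months' holds; water-quality test 661 days ago vs limit 540 → not met
10. emergency drill 152 days ago vs limit 120 → not met
11. emergency evacuation plan absent → not met
Not met: 3, 4, 5, 6, 9, 10, 11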